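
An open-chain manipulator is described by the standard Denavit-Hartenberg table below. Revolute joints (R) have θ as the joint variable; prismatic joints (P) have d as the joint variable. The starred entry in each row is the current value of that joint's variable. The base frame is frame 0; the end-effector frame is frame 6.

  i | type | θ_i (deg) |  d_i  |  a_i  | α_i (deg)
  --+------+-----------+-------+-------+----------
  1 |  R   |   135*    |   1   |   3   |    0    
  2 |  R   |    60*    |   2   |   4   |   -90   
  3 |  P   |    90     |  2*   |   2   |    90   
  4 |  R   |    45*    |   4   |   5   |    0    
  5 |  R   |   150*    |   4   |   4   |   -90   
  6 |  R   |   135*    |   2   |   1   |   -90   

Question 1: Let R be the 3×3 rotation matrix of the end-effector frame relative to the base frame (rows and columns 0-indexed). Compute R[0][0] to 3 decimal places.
End-effector x-axis (col 0 of R) = (0.7304,0.0062,-0.6830)
R[0][0] = 0.7304

0.730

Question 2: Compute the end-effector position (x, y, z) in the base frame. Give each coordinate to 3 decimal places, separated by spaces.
after link 1: o_1 = (-2.1213, 2.1213, 1.0000)
after link 2: o_2 = (-5.9850, 1.0860, 3.0000)
after link 3: o_3 = (-5.4674, -0.8458, 1.0000)
after link 4: o_4 = (-8.4160, -5.2961, -2.5355)
after link 5: o_5 = (-12.5477, -5.3314, 1.3282)
after link 6: o_6 = (-12.3173, -3.4592, 0.1275)

-12.317 -3.459 0.128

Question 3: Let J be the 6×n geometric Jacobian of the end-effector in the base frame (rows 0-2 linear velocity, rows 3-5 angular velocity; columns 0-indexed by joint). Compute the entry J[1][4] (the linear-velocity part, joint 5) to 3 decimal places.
2.572

axis z_4 = (-0.9659,-0.2588,0.0000); lever o_n−o_4 = (-3.9013,1.8370,2.6631)
cross product → J_v[:, 4] = (-0.6892,2.5723,-2.7841)
J_ω[:, 4] = z_4
entry J[1][4] = 2.5723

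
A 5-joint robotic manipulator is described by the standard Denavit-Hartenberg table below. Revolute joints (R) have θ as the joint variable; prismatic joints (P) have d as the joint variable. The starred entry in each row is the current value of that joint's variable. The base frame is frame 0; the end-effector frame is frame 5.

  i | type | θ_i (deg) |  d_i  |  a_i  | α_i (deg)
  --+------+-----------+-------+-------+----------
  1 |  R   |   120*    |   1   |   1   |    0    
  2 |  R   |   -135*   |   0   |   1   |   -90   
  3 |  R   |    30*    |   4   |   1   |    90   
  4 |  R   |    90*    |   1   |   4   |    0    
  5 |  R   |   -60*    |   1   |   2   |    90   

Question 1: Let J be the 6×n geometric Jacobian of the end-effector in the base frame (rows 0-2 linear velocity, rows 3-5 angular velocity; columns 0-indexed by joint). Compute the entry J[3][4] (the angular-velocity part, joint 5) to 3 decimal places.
axis z_4 = (0.4830,-0.1294,0.8660); lever o_n−o_4 = (2.1907,0.4483,0.0000)
cross product → J_v[:, 4] = (-0.3882,1.8972,0.5000)
J_ω[:, 4] = z_4
entry J[3][4] = 0.4830

0.483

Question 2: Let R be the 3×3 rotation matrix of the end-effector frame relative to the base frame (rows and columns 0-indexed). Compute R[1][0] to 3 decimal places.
0.289

End-effector x-axis (col 0 of R) = (0.8539,0.2888,-0.4330)
R[1][0] = 0.2888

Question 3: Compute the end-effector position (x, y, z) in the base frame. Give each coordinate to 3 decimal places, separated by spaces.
after link 1: o_1 = (-0.5000, 0.8660, 1.0000)
after link 2: o_2 = (0.4659, 0.6072, 1.0000)
after link 3: o_3 = (2.3377, 4.2468, 0.5000)
after link 4: o_4 = (3.8560, 7.9811, 1.3660)
after link 5: o_5 = (6.0466, 8.4293, 1.3660)

6.047 8.429 1.366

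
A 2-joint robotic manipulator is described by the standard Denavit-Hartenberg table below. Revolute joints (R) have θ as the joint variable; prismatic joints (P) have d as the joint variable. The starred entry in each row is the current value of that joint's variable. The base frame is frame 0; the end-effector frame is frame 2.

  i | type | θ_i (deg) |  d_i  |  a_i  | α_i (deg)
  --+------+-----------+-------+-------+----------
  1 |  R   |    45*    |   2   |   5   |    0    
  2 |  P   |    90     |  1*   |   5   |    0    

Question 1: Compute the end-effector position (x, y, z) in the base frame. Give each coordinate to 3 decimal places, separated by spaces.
after link 1: o_1 = (3.5355, 3.5355, 2.0000)
after link 2: o_2 = (0.0000, 7.0711, 3.0000)

0.000 7.071 3.000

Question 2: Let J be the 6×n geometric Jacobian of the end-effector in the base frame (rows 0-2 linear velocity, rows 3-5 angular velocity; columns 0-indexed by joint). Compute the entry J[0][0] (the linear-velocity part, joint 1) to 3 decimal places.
-7.071

axis z_0 = ẑ; lever o_n−o_0 = (0.0000,7.0711,3.0000)
cross product → J_v[:, 0] = (-7.0711,0.0000,0.0000)
J_ω[:, 0] = z_0
entry J[0][0] = -7.0711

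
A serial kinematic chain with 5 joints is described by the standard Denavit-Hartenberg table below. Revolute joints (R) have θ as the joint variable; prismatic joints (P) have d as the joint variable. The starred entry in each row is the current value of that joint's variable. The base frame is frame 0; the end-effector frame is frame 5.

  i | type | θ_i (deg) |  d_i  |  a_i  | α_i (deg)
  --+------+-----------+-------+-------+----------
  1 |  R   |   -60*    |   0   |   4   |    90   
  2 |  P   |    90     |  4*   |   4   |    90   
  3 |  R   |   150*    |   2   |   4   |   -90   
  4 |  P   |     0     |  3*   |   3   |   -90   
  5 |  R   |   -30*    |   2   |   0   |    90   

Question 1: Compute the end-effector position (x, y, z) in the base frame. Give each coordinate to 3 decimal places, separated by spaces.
-2.245 -5.915 -3.562

after link 1: o_1 = (2.0000, -3.4641, 0.0000)
after link 2: o_2 = (-1.4641, -5.4641, 4.0000)
after link 3: o_3 = (-2.1962, -8.1962, 0.5359)
after link 4: o_4 = (-1.2452, -7.6471, -3.5622)
after link 5: o_5 = (-2.2452, -5.9151, -3.5622)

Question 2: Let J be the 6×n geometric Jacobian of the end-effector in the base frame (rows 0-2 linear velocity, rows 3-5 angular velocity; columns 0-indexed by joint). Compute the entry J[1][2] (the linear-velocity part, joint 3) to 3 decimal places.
3.781

axis z_2 = (0.5000,-0.8660,-0.0000); lever o_n−o_2 = (-0.7811,-0.4510,-7.5622)
cross product → J_v[:, 2] = (6.5490,3.7811,-0.9019)
J_ω[:, 2] = z_2
entry J[1][2] = 3.7811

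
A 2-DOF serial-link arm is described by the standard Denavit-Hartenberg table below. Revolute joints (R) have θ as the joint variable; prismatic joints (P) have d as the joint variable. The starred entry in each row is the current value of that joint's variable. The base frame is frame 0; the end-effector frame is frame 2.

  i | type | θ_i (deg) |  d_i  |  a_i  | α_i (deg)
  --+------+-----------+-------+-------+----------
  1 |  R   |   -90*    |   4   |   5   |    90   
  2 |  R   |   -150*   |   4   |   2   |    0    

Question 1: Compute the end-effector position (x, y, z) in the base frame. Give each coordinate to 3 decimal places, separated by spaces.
-4.000 -3.268 3.000

after link 1: o_1 = (0.0000, -5.0000, 4.0000)
after link 2: o_2 = (-4.0000, -3.2679, 3.0000)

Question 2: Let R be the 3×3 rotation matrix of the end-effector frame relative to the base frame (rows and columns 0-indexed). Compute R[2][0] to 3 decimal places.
End-effector x-axis (col 0 of R) = (-0.0000,0.8660,-0.5000)
R[2][0] = -0.5000

-0.500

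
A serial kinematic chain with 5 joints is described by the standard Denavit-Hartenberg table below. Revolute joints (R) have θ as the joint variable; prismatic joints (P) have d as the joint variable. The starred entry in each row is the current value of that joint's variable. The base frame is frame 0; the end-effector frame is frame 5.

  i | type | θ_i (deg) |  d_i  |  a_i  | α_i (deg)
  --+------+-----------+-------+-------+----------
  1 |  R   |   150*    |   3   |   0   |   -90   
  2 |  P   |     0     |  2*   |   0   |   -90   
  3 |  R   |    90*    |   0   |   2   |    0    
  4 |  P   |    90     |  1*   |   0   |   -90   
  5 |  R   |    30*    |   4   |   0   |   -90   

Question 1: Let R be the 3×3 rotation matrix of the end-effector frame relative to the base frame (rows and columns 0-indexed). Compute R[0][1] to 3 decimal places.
0.500

End-effector y-axis (col 1 of R) = (0.5000,0.8660,-0.0000)
R[0][1] = 0.5000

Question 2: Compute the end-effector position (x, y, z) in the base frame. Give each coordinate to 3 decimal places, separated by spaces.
after link 1: o_1 = (0.0000, 0.0000, 3.0000)
after link 2: o_2 = (-1.0000, -1.7321, 3.0000)
after link 3: o_3 = (-0.0000, 0.0000, 3.0000)
after link 4: o_4 = (-0.0000, -0.0000, 2.0000)
after link 5: o_5 = (-2.0000, -3.4641, 2.0000)

-2.000 -3.464 2.000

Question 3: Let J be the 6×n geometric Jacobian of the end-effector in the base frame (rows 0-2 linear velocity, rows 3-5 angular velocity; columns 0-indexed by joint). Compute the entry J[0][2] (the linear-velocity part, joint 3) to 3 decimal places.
axis z_2 = (-0.0000,-0.0000,-1.0000); lever o_n−o_2 = (-1.0000,-1.7321,-1.0000)
cross product → J_v[:, 2] = (-1.7321,1.0000,0.0000)
J_ω[:, 2] = z_2
entry J[0][2] = -1.7321

-1.732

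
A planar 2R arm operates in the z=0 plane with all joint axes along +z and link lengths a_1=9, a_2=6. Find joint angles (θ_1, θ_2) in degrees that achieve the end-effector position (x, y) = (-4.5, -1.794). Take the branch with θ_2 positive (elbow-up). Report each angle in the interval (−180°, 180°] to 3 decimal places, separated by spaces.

163.474 150.001

cos θ_2 = (23.4684−9²−6²)/(2·9·6) = -0.8660; θ_2 = 150.0009° (elbow-up)
β = atan2(-1.7940,-4.5000) = -158.2645°; ψ = atan2(2.9999,3.8038) = 38.2616°
θ_1 = β − ψ = -196.5260°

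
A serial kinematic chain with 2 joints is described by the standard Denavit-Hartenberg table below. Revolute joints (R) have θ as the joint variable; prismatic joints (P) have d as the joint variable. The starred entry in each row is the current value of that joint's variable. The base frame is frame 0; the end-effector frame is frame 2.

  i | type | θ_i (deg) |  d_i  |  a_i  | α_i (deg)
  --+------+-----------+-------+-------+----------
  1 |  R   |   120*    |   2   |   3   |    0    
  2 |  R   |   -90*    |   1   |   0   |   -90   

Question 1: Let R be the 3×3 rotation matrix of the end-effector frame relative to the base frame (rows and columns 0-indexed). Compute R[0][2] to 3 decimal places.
End-effector z-axis (col 2 of R) = (-0.5000,0.8660,0.0000)
R[0][2] = -0.5000

-0.500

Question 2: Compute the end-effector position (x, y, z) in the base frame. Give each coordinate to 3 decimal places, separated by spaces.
after link 1: o_1 = (-1.5000, 2.5981, 2.0000)
after link 2: o_2 = (-1.5000, 2.5981, 3.0000)

-1.500 2.598 3.000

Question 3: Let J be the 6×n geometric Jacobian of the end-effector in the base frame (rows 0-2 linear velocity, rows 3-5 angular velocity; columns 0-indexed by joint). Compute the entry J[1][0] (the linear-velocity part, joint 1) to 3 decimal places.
axis z_0 = ẑ; lever o_n−o_0 = (-1.5000,2.5981,3.0000)
cross product → J_v[:, 0] = (-2.5981,-1.5000,0.0000)
J_ω[:, 0] = z_0
entry J[1][0] = -1.5000

-1.500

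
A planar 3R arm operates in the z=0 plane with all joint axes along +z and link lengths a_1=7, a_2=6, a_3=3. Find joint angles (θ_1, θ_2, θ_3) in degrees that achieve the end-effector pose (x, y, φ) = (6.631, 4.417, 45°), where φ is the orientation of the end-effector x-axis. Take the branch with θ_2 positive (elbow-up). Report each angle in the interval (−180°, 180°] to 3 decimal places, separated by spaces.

-30.000 134.996 -59.996

wrist centre = target − a_3·(cos φ, sin φ) = (4.5097, 2.2957)
cos θ_2 = (25.6074−7²−6²)/(2·7·6) = -0.7071; θ_2 = 134.9958° (elbow-up)
β = atan2(2.2957,4.5097) = 26.9786°; ψ = atan2(4.2429,2.7577) = 56.9785°
θ_1 = β − ψ = -29.9999°
θ_3 = φ − θ_1 − θ_2 = -59.9960° (wrapped to (-180°,180°])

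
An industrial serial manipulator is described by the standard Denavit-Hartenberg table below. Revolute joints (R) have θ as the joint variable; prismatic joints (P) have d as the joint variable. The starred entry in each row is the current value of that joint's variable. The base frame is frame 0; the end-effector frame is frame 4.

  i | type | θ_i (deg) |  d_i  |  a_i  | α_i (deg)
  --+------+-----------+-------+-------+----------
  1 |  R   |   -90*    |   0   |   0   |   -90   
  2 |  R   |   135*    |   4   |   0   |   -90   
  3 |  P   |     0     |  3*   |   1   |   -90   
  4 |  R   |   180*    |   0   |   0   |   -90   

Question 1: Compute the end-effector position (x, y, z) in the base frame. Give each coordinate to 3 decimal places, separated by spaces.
after link 1: o_1 = (0.0000, 0.0000, 0.0000)
after link 2: o_2 = (4.0000, 0.0000, 0.0000)
after link 3: o_3 = (4.0000, 2.8284, 1.4142)
after link 4: o_4 = (4.0000, 2.8284, 1.4142)

4.000 2.828 1.414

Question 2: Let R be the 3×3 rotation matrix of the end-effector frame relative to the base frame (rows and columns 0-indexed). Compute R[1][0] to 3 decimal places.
End-effector x-axis (col 0 of R) = (-0.0000,-0.7071,0.7071)
R[1][0] = -0.7071

-0.707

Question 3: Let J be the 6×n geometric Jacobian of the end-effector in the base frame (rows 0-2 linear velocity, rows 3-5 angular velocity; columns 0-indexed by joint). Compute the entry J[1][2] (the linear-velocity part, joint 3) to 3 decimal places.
prismatic axis z_2 = (-0.0000,0.7071,0.7071)
J_v[:, 2] = z_2; J_ω[:, 2] = (0,0,0)
entry J[1][2] = 0.7071

0.707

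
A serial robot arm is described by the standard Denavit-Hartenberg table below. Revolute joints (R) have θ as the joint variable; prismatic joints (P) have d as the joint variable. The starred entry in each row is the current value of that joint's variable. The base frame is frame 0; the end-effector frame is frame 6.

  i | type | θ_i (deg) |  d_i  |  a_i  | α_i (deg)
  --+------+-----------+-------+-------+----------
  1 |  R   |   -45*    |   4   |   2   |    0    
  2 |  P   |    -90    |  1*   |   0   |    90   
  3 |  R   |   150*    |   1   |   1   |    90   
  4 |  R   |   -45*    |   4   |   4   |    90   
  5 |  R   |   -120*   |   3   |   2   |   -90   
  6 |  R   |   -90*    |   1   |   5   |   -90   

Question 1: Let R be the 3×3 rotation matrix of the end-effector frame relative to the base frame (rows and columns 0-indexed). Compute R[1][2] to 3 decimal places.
0.340

End-effector z-axis (col 2 of R) = (-0.1603,0.3397,-0.9268)
R[1][2] = 0.3397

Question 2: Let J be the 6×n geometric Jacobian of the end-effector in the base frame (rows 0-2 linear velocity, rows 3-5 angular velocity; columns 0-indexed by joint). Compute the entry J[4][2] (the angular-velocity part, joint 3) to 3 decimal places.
0.707

axis z_2 = (-0.7071,0.7071,0.0000); lever o_n−o_2 = (3.4232,-7.0287,0.5695)
cross product → J_v[:, 2] = (0.4027,0.4027,2.5495)
J_ω[:, 2] = z_2
entry J[4][2] = 0.7071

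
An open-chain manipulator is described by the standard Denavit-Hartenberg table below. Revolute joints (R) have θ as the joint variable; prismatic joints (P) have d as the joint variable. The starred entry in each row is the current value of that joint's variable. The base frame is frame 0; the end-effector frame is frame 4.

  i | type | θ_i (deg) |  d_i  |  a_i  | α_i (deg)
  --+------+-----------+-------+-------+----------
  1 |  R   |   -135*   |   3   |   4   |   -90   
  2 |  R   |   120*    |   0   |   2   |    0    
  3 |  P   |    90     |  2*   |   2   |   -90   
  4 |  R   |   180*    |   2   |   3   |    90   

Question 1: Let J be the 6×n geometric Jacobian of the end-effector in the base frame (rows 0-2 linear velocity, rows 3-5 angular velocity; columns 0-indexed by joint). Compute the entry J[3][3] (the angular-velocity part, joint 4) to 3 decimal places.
axis z_3 = (-0.3536,-0.3536,0.8660); lever o_n−o_3 = (-2.5442,-2.5442,0.2321)
cross product → J_v[:, 3] = (2.1213,-2.1213,-0.0000)
J_ω[:, 3] = z_3
entry J[3][3] = -0.3536

-0.354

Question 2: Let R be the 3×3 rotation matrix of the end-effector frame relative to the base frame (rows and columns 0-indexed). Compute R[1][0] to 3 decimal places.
End-effector x-axis (col 0 of R) = (-0.6124,-0.6124,-0.5000)
R[1][0] = -0.6124

-0.612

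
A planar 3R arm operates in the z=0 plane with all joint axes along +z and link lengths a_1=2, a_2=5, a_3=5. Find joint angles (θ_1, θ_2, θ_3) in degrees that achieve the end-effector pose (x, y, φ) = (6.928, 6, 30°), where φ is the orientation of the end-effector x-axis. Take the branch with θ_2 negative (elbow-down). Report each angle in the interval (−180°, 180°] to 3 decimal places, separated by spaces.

wrist centre = target − a_3·(cos φ, sin φ) = (2.5979, 3.5000)
cos θ_2 = (18.9989−2²−5²)/(2·2·5) = -0.5001; θ_2 = -120.0035° (elbow-down)
β = atan2(3.5000,2.5979) = 53.4154°; ψ = atan2(-4.3300,-0.5003) = -96.5905°
θ_1 = β − ψ = 150.0058°
θ_3 = φ − θ_1 − θ_2 = -0.0023° (wrapped to (-180°,180°])

150.006 -120.003 -0.002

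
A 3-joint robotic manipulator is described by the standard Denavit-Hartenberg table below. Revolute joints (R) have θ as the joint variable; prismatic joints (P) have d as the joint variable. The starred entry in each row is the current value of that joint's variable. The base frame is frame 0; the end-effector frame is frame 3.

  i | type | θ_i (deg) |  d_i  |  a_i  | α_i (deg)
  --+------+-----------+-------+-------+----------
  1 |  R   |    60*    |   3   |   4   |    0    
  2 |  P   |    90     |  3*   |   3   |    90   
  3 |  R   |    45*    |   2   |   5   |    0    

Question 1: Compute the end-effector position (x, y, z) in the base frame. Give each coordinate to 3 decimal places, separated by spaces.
-2.660 8.464 9.536

after link 1: o_1 = (2.0000, 3.4641, 3.0000)
after link 2: o_2 = (-0.5981, 4.9641, 6.0000)
after link 3: o_3 = (-2.6599, 8.4639, 9.5355)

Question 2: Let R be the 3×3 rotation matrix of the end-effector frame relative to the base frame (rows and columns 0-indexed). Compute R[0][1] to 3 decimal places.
0.612

End-effector y-axis (col 1 of R) = (0.6124,-0.3536,0.7071)
R[0][1] = 0.6124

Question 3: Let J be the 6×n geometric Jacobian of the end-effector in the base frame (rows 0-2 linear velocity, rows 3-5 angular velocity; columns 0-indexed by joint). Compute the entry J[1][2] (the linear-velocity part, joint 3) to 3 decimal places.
-1.768

axis z_2 = (0.5000,0.8660,0.0000); lever o_n−o_2 = (-2.0619,3.4998,3.5355)
cross product → J_v[:, 2] = (3.0619,-1.7678,3.5355)
J_ω[:, 2] = z_2
entry J[1][2] = -1.7678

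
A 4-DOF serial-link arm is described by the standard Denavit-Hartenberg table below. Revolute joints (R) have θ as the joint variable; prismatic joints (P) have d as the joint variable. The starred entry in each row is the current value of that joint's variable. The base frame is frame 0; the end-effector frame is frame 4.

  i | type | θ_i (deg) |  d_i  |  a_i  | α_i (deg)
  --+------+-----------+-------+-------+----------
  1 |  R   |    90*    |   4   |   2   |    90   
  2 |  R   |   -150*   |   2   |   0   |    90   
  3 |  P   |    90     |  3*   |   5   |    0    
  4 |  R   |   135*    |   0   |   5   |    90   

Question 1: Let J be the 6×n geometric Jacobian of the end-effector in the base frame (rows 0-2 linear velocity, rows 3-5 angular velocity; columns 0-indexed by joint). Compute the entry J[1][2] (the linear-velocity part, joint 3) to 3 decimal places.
prismatic axis z_2 = (-0.0000,-0.5000,0.8660)
J_v[:, 2] = z_2; J_ω[:, 2] = (0,0,0)
entry J[1][2] = -0.5000

-0.500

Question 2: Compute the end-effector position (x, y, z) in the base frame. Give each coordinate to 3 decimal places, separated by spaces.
after link 1: o_1 = (0.0000, 2.0000, 4.0000)
after link 2: o_2 = (2.0000, 2.0000, 4.0000)
after link 3: o_3 = (7.0000, 0.5000, 6.5981)
after link 4: o_4 = (3.4645, 3.5619, 8.3658)

3.464 3.562 8.366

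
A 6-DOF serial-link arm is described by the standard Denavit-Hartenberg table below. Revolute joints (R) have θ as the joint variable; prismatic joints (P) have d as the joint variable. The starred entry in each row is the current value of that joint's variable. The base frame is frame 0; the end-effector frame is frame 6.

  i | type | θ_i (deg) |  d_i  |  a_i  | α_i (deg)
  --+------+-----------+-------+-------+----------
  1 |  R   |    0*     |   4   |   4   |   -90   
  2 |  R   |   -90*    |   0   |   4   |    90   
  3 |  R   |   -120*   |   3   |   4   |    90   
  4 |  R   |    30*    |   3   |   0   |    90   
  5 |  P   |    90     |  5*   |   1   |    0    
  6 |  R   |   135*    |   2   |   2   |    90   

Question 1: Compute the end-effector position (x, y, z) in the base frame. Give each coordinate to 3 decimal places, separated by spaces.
after link 1: o_1 = (4.0000, 0.0000, 4.0000)
after link 2: o_2 = (4.0000, -0.0000, 8.0000)
after link 3: o_3 = (1.0000, -3.4641, 6.0000)
after link 4: o_4 = (1.0000, -1.9641, 3.4019)
after link 5: o_5 = (5.3301, -3.6292, 1.2859)
after link 6: o_6 = (7.7693, -4.1416, 2.6230)

7.769 -4.142 2.623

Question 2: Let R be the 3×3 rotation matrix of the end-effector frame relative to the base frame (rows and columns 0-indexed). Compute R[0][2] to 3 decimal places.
0.354

End-effector z-axis (col 2 of R) = (0.3536,0.8839,-0.3062)
R[0][2] = 0.3536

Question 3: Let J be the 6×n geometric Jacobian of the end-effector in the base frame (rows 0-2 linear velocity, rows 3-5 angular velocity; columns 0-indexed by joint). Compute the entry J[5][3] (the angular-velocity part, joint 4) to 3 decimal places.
-0.866

axis z_3 = (-0.0000,0.5000,-0.8660); lever o_n−o_3 = (6.7693,-0.6775,-3.3770)
cross product → J_v[:, 3] = (-2.2753,-5.8624,-3.3846)
J_ω[:, 3] = z_3
entry J[5][3] = -0.8660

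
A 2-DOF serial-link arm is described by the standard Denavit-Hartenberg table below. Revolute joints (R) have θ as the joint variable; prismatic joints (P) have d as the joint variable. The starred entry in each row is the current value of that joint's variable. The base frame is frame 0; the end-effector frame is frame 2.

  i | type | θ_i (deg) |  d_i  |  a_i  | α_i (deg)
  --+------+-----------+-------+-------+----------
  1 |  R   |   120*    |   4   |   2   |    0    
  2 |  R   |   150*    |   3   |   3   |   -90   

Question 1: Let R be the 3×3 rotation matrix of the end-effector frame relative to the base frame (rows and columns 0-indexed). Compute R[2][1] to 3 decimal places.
-1.000

End-effector y-axis (col 1 of R) = (0.0000,-0.0000,-1.0000)
R[2][1] = -1.0000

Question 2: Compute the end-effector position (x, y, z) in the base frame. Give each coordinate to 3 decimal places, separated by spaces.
after link 1: o_1 = (-1.0000, 1.7321, 4.0000)
after link 2: o_2 = (-1.0000, -1.2679, 7.0000)

-1.000 -1.268 7.000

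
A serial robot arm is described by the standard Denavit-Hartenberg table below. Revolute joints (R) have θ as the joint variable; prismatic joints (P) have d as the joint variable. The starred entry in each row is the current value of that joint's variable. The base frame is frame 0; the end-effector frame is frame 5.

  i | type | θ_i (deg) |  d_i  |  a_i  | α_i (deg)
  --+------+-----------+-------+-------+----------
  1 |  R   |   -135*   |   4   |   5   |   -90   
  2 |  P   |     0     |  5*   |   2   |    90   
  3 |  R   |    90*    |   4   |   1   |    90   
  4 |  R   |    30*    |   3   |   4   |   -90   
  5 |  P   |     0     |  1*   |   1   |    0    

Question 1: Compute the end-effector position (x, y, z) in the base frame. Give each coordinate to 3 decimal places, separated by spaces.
after link 1: o_1 = (-3.5355, -3.5355, 4.0000)
after link 2: o_2 = (-1.4142, -8.4853, 4.0000)
after link 3: o_3 = (-0.7071, -9.1924, 8.0000)
after link 4: o_4 = (-0.3789, -13.7632, 10.0000)
after link 5: o_5 = (-0.1201, -14.0220, 11.3660)

-0.120 -14.022 11.366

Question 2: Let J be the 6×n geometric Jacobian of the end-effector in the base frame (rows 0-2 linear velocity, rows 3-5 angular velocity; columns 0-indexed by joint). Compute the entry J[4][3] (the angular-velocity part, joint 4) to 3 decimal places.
-0.707

axis z_3 = (-0.7071,-0.7071,0.0000); lever o_n−o_3 = (0.5870,-4.8296,3.3660)
cross product → J_v[:, 3] = (-2.3801,2.3801,3.8301)
J_ω[:, 3] = z_3
entry J[4][3] = -0.7071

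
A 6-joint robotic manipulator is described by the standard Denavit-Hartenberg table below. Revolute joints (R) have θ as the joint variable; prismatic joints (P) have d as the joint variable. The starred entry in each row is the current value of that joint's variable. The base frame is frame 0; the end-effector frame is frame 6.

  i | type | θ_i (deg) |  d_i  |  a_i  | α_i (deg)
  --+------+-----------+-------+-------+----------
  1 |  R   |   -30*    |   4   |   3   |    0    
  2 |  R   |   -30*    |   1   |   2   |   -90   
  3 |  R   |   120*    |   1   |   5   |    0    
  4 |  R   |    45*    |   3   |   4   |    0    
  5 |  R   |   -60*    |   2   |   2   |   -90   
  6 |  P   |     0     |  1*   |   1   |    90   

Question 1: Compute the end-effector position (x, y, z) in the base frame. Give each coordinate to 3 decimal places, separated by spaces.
4.741 6.788 -3.004

after link 1: o_1 = (2.5981, -1.5000, 4.0000)
after link 2: o_2 = (3.5981, -3.2321, 5.0000)
after link 3: o_3 = (3.2141, -0.5670, 0.6699)
after link 4: o_4 = (3.8803, 4.2791, -0.3654)
after link 5: o_5 = (5.3536, 5.7274, -2.2973)
after link 6: o_6 = (4.7412, 6.7880, -3.0044)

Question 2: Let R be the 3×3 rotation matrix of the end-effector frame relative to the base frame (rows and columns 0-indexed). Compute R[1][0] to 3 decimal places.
0.224

End-effector x-axis (col 0 of R) = (-0.1294,0.2241,-0.9659)
R[1][0] = 0.2241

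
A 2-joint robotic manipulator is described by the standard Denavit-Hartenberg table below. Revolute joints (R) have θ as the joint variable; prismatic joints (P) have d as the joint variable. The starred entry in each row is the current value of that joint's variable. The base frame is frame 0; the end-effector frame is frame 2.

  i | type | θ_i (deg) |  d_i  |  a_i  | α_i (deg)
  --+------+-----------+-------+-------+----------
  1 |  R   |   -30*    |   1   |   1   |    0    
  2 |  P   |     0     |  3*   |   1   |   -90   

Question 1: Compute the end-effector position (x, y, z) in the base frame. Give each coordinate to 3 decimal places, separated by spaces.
after link 1: o_1 = (0.8660, -0.5000, 1.0000)
after link 2: o_2 = (1.7321, -1.0000, 4.0000)

1.732 -1.000 4.000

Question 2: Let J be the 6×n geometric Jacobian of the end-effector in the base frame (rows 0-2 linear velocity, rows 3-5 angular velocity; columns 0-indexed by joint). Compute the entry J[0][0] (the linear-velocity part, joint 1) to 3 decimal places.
axis z_0 = ẑ; lever o_n−o_0 = (1.7321,-1.0000,4.0000)
cross product → J_v[:, 0] = (1.0000,1.7321,-0.0000)
J_ω[:, 0] = z_0
entry J[0][0] = 1.0000

1.000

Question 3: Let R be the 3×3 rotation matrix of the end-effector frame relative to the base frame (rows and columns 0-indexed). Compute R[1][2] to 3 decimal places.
0.866

End-effector z-axis (col 2 of R) = (0.5000,0.8660,0.0000)
R[1][2] = 0.8660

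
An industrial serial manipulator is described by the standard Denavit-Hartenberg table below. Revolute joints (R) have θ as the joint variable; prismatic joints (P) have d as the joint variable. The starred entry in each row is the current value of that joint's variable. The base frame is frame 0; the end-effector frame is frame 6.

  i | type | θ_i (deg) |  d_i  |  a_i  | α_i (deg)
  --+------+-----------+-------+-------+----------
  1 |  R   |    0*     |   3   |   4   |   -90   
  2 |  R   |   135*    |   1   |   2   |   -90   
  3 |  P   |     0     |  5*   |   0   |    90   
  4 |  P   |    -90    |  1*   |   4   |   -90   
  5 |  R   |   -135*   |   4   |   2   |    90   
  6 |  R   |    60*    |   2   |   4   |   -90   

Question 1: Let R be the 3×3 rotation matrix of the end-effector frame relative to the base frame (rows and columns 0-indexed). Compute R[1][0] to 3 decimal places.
End-effector x-axis (col 0 of R) = (-0.8624,0.3536,-0.3624)
R[1][0] = 0.3536

0.354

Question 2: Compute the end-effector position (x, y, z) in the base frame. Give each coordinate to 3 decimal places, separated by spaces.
after link 1: o_1 = (4.0000, 0.0000, 3.0000)
after link 2: o_2 = (2.5858, 1.0000, 1.5858)
after link 3: o_3 = (-0.9497, 1.0000, 5.1213)
after link 4: o_4 = (1.8787, 2.0000, 2.2929)
after link 5: o_5 = (-1.9497, 3.4142, 0.4645)
after link 6: o_6 = (-6.3992, 3.4142, 0.0150)

-6.399 3.414 0.015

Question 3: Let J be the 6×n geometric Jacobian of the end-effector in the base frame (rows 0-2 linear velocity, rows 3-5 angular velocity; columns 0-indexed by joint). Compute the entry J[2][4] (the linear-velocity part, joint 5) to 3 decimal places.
axis z_4 = (-0.7071,0.0000,-0.7071); lever o_n−o_4 = (-8.2779,1.4142,-2.2779)
cross product → J_v[:, 4] = (1.0000,4.2426,-1.0000)
J_ω[:, 4] = z_4
entry J[2][4] = -1.0000

-1.000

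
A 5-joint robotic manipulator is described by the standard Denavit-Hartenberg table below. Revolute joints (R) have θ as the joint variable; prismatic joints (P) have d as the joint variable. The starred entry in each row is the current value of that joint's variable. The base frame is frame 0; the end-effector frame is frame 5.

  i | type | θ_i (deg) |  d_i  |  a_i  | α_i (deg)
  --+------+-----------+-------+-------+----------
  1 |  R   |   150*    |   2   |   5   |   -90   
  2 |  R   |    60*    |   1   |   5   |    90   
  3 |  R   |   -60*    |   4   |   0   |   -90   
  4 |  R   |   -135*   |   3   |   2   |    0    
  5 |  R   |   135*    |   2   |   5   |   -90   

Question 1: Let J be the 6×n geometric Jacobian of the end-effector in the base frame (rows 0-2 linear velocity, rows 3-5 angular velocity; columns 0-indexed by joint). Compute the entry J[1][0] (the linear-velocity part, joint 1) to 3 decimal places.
-13.405

axis z_0 = ẑ; lever o_n−o_0 = (-13.4045,7.2834,-4.9257)
cross product → J_v[:, 0] = (-7.2834,-13.4045,0.0000)
J_ω[:, 0] = z_0
entry J[1][0] = -13.4045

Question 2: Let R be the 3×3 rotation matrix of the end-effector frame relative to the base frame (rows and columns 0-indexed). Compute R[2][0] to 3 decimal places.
-0.433

End-effector x-axis (col 0 of R) = (0.2165,0.8750,-0.4330)
R[2][0] = -0.4330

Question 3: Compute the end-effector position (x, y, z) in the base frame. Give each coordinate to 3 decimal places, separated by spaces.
after link 1: o_1 = (-4.3301, 2.5000, 2.0000)
after link 2: o_2 = (-6.9952, 2.8840, -2.3301)
after link 3: o_3 = (-9.9952, 4.6160, -0.3301)
after link 4: o_4 = (-13.2370, 3.3414, -1.2606)
after link 5: o_5 = (-13.4045, 7.2834, -4.9257)

-13.405 7.283 -4.926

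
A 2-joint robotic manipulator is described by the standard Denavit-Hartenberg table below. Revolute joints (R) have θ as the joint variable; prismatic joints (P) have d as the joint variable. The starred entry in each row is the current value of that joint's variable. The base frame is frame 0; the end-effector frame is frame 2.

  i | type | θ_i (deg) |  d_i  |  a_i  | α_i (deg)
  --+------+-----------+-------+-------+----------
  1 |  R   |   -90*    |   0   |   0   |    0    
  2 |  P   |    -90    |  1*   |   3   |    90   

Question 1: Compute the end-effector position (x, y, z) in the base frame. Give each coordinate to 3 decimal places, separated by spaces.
-3.000 -0.000 1.000

after link 1: o_1 = (0.0000, 0.0000, 0.0000)
after link 2: o_2 = (-3.0000, -0.0000, 1.0000)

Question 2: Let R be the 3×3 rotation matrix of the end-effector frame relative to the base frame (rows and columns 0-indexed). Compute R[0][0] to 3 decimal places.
-1.000

End-effector x-axis (col 0 of R) = (-1.0000,-0.0000,0.0000)
R[0][0] = -1.0000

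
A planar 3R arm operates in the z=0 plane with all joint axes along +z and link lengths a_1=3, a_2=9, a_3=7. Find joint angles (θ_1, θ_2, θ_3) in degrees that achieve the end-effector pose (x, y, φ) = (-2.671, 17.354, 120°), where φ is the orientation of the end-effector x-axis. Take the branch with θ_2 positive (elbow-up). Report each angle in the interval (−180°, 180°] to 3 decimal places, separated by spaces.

wrist centre = target − a_3·(cos φ, sin φ) = (0.8290, 11.2918)
cos θ_2 = (128.1925−3²−9²)/(2·3·9) = 0.7073; θ_2 = 44.9869° (elbow-up)
β = atan2(11.2918,0.8290) = 85.8011°; ψ = atan2(6.3625,9.3654) = 34.1907°
θ_1 = β − ψ = 51.6104°
θ_3 = φ − θ_1 − θ_2 = 23.4027° (wrapped to (-180°,180°])

51.610 44.987 23.403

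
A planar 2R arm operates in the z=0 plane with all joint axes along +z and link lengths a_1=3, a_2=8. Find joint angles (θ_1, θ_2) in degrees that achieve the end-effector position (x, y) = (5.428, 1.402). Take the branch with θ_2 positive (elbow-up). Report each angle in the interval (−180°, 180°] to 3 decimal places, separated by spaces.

-120.005 150.005

cos θ_2 = (31.4288−3²−8²)/(2·3·8) = -0.8661; θ_2 = 150.0048° (elbow-up)
β = atan2(1.4020,5.4280) = 14.4824°; ψ = atan2(3.9994,-3.9285) = 134.4877°
θ_1 = β − ψ = -120.0053°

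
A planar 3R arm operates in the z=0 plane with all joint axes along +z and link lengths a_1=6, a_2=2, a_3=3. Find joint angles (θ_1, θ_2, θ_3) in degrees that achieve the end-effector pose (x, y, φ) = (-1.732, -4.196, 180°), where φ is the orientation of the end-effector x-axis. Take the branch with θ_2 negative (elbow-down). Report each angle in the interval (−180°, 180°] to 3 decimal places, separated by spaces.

wrist centre = target − a_3·(cos φ, sin φ) = (1.2680, -4.1960)
cos θ_2 = (19.2142−6²−2²)/(2·6·2) = -0.8661; θ_2 = -150.0055° (elbow-down)
β = atan2(-4.1960,1.2680) = -73.1856°; ψ = atan2(-0.9998,4.2679) = -13.1850°
θ_1 = β − ψ = -60.0006°
θ_3 = φ − θ_1 − θ_2 = 30.0061° (wrapped to (-180°,180°])

-60.001 -150.005 30.006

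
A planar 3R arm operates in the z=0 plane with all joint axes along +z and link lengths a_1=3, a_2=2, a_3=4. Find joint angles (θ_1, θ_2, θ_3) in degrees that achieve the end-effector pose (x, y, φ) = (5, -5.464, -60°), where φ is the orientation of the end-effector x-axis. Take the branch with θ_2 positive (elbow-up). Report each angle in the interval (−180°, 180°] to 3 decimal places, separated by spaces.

-67.379 90.002 -82.623

wrist centre = target − a_3·(cos φ, sin φ) = (3.0000, -1.9999)
cos θ_2 = (12.9996−3²−2²)/(2·3·2) = -0.0000; θ_2 = 90.0019° (elbow-up)
β = atan2(-1.9999,3.0000) = -33.6887°; ψ = atan2(2.0000,2.9999) = 33.6907°
θ_1 = β − ψ = -67.3794°
θ_3 = φ − θ_1 − θ_2 = -82.6226° (wrapped to (-180°,180°])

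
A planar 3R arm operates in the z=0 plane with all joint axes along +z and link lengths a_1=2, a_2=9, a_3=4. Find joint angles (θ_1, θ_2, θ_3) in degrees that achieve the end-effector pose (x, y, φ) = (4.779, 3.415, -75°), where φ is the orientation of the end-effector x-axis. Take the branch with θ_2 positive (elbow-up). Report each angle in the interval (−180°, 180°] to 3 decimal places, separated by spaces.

-45.012 120.009 -149.997

wrist centre = target − a_3·(cos φ, sin φ) = (3.7437, 7.2787)
cos θ_2 = (66.9950−2²−9²)/(2·2·9) = -0.5001; θ_2 = 120.0092° (elbow-up)
β = atan2(7.2787,3.7437) = 62.7815°; ψ = atan2(7.7935,-2.5013) = 107.7935°
θ_1 = β − ψ = -45.0121°
θ_3 = φ − θ_1 − θ_2 = -149.9971° (wrapped to (-180°,180°])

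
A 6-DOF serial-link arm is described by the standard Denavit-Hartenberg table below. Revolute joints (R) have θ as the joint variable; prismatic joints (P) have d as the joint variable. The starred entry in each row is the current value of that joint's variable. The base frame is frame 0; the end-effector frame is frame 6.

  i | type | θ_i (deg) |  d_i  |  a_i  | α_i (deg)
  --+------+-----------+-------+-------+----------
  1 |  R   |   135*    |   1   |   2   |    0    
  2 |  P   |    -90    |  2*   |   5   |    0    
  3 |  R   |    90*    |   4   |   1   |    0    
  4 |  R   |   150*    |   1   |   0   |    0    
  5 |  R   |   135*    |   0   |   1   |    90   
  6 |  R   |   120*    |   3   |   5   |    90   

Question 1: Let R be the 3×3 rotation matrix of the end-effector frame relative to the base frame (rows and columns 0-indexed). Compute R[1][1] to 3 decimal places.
End-effector y-axis (col 1 of R) = (0.8660,-0.5000,0.0000)
R[1][1] = -0.5000

-0.500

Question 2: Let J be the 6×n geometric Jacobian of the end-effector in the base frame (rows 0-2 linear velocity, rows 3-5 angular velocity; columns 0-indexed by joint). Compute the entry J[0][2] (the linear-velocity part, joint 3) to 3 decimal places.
axis z_2 = (0.0000,0.0000,1.0000); lever o_n−o_2 = (1.1410,-2.0919,9.3301)
cross product → J_v[:, 2] = (2.0919,1.1410,-0.0000)
J_ω[:, 2] = z_2
entry J[0][2] = 2.0919

2.092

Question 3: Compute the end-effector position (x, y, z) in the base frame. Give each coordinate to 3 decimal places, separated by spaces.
3.262 2.858 12.330

after link 1: o_1 = (-1.4142, 1.4142, 1.0000)
after link 2: o_2 = (2.1213, 4.9497, 3.0000)
after link 3: o_3 = (1.4142, 5.6569, 7.0000)
after link 4: o_4 = (1.4142, 5.6569, 8.0000)
after link 5: o_5 = (1.9142, 6.5229, 8.0000)
after link 6: o_6 = (3.2623, 2.8578, 12.3301)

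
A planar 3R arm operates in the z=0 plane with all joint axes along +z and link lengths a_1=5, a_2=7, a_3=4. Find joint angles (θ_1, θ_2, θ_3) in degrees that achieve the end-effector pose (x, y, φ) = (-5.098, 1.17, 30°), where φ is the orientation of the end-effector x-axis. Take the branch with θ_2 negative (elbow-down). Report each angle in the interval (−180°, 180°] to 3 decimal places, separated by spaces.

wrist centre = target − a_3·(cos φ, sin φ) = (-8.5621, -0.8300)
cos θ_2 = (73.9985−5²−7²)/(2·5·7) = -0.0000; θ_2 = -90.0012° (elbow-down)
β = atan2(-0.8300,-8.5621) = -174.4631°; ψ = atan2(-7.0000,4.9998) = -54.4631°
θ_1 = β − ψ = -120.0000°
θ_3 = φ − θ_1 − θ_2 = -119.9988° (wrapped to (-180°,180°])

-120.000 -90.001 -119.999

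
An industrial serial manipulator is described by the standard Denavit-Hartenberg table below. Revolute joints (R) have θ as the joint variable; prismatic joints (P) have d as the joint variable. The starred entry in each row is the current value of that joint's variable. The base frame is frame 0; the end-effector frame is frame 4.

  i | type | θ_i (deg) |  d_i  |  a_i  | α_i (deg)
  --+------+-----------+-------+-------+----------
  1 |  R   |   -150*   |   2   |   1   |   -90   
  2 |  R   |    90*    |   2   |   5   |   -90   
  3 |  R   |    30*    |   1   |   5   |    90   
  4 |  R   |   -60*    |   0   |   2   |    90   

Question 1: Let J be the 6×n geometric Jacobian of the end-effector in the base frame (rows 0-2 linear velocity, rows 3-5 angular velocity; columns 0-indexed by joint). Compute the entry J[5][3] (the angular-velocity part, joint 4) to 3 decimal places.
axis z_3 = (0.4330,-0.7500,-0.5000); lever o_n−o_3 = (-1.7500,-0.4330,-0.8660)
cross product → J_v[:, 3] = (0.4330,1.2500,-1.5000)
J_ω[:, 3] = z_3
entry J[5][3] = -0.5000

-0.500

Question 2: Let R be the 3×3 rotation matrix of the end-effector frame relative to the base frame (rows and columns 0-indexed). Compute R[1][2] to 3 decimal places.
-0.625

End-effector z-axis (col 2 of R) = (-0.2165,-0.6250,0.7500)
R[1][2] = -0.6250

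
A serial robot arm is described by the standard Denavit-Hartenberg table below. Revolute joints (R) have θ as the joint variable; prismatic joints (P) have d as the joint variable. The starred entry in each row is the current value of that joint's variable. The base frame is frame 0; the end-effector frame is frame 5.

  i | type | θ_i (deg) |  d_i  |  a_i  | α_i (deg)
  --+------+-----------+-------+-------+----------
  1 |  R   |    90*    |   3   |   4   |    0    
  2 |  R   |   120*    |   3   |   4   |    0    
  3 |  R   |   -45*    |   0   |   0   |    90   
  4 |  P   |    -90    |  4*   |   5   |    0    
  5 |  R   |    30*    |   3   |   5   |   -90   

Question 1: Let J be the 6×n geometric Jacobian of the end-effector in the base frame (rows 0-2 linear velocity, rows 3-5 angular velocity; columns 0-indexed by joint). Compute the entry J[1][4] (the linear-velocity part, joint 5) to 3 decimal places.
1.121

axis z_4 = (0.2588,0.9659,0.0000); lever o_n−o_4 = (-1.6384,3.5448,-4.3301)
cross product → J_v[:, 4] = (-4.1826,1.1207,2.5000)
J_ω[:, 4] = z_4
entry J[1][4] = 1.1207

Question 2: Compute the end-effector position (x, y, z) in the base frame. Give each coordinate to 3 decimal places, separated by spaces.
-4.067 9.409 -3.330

after link 1: o_1 = (0.0000, 4.0000, 3.0000)
after link 2: o_2 = (-3.4641, 2.0000, 6.0000)
after link 3: o_3 = (-3.4641, 2.0000, 6.0000)
after link 4: o_4 = (-2.4288, 5.8637, 1.0000)
after link 5: o_5 = (-4.0672, 9.4085, -3.3301)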